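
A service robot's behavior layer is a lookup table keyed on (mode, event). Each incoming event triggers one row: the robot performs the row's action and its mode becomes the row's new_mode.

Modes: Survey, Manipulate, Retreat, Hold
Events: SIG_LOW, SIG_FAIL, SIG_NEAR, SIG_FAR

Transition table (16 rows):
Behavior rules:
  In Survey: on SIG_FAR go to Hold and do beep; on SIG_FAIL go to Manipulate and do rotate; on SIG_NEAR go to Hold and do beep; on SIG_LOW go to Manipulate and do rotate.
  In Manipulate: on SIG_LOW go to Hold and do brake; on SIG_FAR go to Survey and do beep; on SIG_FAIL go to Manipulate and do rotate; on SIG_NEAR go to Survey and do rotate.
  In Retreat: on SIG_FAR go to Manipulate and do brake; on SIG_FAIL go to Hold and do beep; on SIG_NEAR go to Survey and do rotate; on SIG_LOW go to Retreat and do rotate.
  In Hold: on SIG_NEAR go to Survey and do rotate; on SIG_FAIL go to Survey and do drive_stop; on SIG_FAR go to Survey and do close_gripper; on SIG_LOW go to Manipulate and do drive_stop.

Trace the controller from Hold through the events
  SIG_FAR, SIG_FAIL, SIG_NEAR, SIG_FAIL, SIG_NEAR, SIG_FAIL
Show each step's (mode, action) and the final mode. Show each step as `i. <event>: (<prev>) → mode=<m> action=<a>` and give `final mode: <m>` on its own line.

final mode: Manipulate

1. SIG_FAR: (Hold) → mode=Survey action=close_gripper
2. SIG_FAIL: (Survey) → mode=Manipulate action=rotate
3. SIG_NEAR: (Manipulate) → mode=Survey action=rotate
4. SIG_FAIL: (Survey) → mode=Manipulate action=rotate
5. SIG_NEAR: (Manipulate) → mode=Survey action=rotate
6. SIG_FAIL: (Survey) → mode=Manipulate action=rotate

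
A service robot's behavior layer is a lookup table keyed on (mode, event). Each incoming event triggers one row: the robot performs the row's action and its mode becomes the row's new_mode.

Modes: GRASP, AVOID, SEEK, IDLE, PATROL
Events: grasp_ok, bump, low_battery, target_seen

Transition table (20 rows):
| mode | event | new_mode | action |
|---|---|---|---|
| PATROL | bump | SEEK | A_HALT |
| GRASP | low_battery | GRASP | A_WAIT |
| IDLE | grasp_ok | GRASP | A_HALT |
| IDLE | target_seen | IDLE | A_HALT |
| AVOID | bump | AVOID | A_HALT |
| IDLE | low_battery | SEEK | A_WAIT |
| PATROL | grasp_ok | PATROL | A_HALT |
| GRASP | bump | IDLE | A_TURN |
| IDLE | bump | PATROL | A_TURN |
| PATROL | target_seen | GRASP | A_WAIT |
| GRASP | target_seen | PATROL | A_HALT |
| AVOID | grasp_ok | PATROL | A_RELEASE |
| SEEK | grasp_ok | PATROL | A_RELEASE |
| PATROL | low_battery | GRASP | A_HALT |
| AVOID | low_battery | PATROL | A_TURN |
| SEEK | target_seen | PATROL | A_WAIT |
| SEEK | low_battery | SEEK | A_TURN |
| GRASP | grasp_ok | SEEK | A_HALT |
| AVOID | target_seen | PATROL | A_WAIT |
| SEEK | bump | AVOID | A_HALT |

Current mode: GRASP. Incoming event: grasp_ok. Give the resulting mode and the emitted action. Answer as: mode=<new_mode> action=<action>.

mode=SEEK action=A_HALT

current mode = GRASP; filter table to that mode:
  (GRASP, low_battery) → (GRASP, A_WAIT)
  (GRASP, bump) → (IDLE, A_TURN)
  (GRASP, target_seen) → (PATROL, A_HALT)
  (GRASP, grasp_ok) → (SEEK, A_HALT)  ← event matches
event = grasp_ok selects (SEEK, A_HALT)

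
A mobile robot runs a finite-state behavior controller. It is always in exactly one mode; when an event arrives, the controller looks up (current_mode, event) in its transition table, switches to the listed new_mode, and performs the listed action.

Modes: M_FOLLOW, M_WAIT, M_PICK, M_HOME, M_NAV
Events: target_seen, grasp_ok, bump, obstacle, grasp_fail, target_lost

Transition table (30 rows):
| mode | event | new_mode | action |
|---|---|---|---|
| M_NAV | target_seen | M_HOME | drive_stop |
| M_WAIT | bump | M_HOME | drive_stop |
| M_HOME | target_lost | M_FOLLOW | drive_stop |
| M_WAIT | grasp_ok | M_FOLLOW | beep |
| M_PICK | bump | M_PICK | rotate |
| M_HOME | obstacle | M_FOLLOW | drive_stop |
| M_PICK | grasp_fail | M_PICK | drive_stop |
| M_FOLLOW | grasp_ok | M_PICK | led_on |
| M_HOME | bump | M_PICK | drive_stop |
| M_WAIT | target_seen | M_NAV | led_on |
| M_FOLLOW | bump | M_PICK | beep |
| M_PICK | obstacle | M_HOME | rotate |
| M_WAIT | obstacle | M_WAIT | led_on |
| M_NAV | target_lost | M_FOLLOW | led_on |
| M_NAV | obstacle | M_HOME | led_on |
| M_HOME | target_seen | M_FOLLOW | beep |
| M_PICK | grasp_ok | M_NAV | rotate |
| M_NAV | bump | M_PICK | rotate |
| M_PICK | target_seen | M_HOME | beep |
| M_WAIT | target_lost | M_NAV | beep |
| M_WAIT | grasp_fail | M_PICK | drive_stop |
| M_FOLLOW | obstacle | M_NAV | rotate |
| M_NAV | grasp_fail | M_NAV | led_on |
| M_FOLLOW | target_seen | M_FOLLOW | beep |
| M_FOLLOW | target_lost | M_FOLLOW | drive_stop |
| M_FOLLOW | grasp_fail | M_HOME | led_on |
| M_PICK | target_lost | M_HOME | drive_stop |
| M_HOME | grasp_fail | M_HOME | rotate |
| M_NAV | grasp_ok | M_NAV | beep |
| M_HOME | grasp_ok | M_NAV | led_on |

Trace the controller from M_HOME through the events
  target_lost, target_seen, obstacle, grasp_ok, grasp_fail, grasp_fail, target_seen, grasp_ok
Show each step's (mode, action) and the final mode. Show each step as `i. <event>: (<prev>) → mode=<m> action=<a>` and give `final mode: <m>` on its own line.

1. target_lost: (M_HOME) → mode=M_FOLLOW action=drive_stop
2. target_seen: (M_FOLLOW) → mode=M_FOLLOW action=beep
3. obstacle: (M_FOLLOW) → mode=M_NAV action=rotate
4. grasp_ok: (M_NAV) → mode=M_NAV action=beep
5. grasp_fail: (M_NAV) → mode=M_NAV action=led_on
6. grasp_fail: (M_NAV) → mode=M_NAV action=led_on
7. target_seen: (M_NAV) → mode=M_HOME action=drive_stop
8. grasp_ok: (M_HOME) → mode=M_NAV action=led_on

final mode: M_NAV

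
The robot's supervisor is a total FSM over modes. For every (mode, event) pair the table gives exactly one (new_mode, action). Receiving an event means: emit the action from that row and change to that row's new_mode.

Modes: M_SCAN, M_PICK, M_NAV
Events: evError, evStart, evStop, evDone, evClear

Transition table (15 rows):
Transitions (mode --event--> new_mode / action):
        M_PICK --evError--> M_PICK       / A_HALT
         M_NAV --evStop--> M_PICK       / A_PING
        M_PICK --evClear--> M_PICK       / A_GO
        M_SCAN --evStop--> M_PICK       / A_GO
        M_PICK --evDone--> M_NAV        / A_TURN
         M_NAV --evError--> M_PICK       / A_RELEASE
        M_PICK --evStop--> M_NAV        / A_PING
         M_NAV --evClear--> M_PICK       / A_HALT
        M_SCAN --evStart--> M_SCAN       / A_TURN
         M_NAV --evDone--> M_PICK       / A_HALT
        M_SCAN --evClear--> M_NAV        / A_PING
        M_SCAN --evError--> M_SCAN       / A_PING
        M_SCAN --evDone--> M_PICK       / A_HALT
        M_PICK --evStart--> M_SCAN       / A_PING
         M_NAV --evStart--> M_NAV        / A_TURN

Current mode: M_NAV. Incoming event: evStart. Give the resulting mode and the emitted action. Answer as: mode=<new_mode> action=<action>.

mode=M_NAV action=A_TURN

current mode = M_NAV; filter table to that mode:
  (M_NAV, evStop) → (M_PICK, A_PING)
  (M_NAV, evError) → (M_PICK, A_RELEASE)
  (M_NAV, evClear) → (M_PICK, A_HALT)
  (M_NAV, evDone) → (M_PICK, A_HALT)
  (M_NAV, evStart) → (M_NAV, A_TURN)  ← event matches
event = evStart selects (M_NAV, A_TURN)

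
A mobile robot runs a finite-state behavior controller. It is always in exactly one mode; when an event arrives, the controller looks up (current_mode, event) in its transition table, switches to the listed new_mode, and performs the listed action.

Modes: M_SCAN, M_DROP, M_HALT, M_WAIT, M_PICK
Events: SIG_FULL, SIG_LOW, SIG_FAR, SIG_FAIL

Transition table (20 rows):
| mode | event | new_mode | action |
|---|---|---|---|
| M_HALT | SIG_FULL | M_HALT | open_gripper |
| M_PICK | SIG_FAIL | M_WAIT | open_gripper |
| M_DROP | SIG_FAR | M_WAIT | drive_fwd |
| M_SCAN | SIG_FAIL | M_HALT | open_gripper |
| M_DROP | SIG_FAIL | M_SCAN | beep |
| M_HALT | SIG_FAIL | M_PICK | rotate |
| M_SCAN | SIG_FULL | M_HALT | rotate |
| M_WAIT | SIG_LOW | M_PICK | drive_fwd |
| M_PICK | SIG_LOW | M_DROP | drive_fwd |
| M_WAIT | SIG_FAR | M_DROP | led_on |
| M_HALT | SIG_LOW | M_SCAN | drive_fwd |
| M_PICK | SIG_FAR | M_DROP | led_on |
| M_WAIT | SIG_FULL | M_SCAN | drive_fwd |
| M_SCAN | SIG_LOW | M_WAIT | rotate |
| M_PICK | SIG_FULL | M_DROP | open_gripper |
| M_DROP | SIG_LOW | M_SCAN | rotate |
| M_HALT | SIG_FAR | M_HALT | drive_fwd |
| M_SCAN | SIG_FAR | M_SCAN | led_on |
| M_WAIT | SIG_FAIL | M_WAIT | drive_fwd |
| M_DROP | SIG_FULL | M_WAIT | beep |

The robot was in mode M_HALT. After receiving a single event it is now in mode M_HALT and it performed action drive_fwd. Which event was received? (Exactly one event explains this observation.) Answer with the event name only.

try SIG_FULL: (M_HALT, SIG_FULL) → (M_HALT, open_gripper)
try SIG_LOW: (M_HALT, SIG_LOW) → (M_SCAN, drive_fwd)
try SIG_FAR: (M_HALT, SIG_FAR) → (M_HALT, drive_fwd)  ← matches
try SIG_FAIL: (M_HALT, SIG_FAIL) → (M_PICK, rotate)

SIG_FAR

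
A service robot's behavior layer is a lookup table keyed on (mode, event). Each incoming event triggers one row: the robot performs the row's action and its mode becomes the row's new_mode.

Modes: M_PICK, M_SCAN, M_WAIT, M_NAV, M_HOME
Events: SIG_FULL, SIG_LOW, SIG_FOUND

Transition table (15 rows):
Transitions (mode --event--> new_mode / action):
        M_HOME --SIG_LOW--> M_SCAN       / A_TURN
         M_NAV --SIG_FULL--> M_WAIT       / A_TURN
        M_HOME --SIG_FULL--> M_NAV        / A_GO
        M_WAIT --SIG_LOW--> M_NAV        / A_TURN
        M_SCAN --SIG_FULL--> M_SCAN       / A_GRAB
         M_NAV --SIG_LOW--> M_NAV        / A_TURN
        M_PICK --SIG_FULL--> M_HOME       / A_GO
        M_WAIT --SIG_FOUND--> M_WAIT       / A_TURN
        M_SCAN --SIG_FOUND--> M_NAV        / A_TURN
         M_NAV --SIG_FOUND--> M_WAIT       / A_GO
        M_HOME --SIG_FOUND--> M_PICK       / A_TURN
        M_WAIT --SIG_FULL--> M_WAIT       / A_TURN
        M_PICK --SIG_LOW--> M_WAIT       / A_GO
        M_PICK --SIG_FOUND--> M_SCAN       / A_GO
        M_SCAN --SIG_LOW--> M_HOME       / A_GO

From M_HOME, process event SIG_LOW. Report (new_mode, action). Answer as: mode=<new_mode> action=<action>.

current mode = M_HOME; filter table to that mode:
  (M_HOME, SIG_LOW) → (M_SCAN, A_TURN)  ← event matches
  (M_HOME, SIG_FULL) → (M_NAV, A_GO)
  (M_HOME, SIG_FOUND) → (M_PICK, A_TURN)
event = SIG_LOW selects (M_SCAN, A_TURN)

mode=M_SCAN action=A_TURN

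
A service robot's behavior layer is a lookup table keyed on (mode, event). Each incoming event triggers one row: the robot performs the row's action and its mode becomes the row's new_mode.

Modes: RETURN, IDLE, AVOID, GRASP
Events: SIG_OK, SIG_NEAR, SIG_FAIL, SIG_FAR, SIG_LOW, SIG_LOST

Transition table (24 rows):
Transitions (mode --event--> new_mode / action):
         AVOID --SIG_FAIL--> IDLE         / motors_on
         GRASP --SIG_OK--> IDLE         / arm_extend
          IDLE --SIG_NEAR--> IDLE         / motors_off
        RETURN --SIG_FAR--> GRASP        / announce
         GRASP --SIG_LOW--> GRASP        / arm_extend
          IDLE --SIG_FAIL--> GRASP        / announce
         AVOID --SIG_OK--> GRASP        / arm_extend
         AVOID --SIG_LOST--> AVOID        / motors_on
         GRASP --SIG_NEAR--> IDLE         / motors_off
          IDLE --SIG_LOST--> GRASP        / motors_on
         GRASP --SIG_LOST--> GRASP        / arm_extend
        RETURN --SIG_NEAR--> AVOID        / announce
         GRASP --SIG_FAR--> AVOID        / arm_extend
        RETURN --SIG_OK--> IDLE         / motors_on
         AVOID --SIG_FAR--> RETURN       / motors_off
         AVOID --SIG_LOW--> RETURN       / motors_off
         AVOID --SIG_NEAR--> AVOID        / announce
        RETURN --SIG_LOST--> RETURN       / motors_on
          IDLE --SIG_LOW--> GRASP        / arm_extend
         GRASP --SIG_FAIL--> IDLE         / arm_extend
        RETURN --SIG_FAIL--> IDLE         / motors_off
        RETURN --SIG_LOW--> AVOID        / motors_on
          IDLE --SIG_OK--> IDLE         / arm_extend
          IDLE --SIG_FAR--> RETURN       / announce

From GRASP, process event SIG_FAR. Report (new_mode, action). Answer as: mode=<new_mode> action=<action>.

mode=AVOID action=arm_extend

current mode = GRASP; filter table to that mode:
  (GRASP, SIG_OK) → (IDLE, arm_extend)
  (GRASP, SIG_LOW) → (GRASP, arm_extend)
  (GRASP, SIG_NEAR) → (IDLE, motors_off)
  (GRASP, SIG_LOST) → (GRASP, arm_extend)
  (GRASP, SIG_FAR) → (AVOID, arm_extend)  ← event matches
  (GRASP, SIG_FAIL) → (IDLE, arm_extend)
event = SIG_FAR selects (AVOID, arm_extend)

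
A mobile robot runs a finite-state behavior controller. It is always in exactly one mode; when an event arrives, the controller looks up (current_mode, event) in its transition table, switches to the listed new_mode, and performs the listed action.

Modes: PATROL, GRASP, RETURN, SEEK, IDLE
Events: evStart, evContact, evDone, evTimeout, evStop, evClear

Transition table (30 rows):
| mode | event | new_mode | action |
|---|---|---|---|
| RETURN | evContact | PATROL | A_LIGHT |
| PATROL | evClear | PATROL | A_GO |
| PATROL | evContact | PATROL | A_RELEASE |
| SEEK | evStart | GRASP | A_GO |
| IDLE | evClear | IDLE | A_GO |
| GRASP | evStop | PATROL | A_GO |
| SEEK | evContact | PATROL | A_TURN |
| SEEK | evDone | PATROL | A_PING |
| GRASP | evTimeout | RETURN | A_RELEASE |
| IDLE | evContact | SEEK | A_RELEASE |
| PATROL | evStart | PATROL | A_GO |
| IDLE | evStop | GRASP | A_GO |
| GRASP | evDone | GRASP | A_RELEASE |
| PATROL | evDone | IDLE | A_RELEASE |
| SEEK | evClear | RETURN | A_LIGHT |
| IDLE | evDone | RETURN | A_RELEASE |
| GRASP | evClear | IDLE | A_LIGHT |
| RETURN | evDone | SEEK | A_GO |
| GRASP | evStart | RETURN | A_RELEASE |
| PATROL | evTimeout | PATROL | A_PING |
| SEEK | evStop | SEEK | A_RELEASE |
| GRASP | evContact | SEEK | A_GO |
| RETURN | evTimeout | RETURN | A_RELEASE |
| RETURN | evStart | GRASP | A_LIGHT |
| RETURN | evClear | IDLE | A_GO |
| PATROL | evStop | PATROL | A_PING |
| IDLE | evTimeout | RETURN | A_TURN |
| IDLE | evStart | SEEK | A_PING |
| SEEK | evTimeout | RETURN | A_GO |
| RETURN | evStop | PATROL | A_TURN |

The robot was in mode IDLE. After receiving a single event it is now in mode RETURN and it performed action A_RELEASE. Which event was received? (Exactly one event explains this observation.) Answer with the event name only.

evDone

try evStart: (IDLE, evStart) → (SEEK, A_PING)
try evContact: (IDLE, evContact) → (SEEK, A_RELEASE)
try evDone: (IDLE, evDone) → (RETURN, A_RELEASE)  ← matches
try evTimeout: (IDLE, evTimeout) → (RETURN, A_TURN)
try evStop: (IDLE, evStop) → (GRASP, A_GO)
try evClear: (IDLE, evClear) → (IDLE, A_GO)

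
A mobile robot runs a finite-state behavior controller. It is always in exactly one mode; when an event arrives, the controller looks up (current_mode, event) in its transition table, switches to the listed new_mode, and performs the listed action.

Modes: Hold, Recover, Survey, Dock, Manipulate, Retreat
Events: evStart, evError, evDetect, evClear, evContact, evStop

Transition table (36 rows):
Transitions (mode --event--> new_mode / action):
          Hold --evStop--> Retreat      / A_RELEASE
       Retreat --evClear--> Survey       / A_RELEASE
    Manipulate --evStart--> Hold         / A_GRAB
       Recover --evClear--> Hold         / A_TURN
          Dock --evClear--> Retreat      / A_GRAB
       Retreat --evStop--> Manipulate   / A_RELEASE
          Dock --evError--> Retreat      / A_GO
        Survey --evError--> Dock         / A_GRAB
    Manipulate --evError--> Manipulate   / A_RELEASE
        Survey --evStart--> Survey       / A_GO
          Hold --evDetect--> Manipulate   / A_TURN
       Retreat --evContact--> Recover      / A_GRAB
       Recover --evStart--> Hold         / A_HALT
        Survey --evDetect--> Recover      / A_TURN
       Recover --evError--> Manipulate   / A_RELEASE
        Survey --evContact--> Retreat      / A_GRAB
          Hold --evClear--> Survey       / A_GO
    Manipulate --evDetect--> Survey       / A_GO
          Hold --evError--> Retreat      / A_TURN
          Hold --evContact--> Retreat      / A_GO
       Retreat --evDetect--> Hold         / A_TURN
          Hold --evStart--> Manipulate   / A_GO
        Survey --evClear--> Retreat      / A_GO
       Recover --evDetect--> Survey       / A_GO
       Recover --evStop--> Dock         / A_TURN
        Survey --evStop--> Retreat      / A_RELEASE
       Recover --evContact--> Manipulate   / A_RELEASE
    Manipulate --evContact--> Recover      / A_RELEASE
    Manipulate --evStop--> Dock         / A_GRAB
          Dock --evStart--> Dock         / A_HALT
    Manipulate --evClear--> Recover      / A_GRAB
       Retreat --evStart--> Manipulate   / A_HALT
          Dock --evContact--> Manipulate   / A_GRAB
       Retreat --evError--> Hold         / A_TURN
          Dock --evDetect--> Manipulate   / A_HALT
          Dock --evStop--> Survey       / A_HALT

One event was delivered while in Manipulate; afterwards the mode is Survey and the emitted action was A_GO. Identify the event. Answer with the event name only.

evDetect

try evStart: (Manipulate, evStart) → (Hold, A_GRAB)
try evError: (Manipulate, evError) → (Manipulate, A_RELEASE)
try evDetect: (Manipulate, evDetect) → (Survey, A_GO)  ← matches
try evClear: (Manipulate, evClear) → (Recover, A_GRAB)
try evContact: (Manipulate, evContact) → (Recover, A_RELEASE)
try evStop: (Manipulate, evStop) → (Dock, A_GRAB)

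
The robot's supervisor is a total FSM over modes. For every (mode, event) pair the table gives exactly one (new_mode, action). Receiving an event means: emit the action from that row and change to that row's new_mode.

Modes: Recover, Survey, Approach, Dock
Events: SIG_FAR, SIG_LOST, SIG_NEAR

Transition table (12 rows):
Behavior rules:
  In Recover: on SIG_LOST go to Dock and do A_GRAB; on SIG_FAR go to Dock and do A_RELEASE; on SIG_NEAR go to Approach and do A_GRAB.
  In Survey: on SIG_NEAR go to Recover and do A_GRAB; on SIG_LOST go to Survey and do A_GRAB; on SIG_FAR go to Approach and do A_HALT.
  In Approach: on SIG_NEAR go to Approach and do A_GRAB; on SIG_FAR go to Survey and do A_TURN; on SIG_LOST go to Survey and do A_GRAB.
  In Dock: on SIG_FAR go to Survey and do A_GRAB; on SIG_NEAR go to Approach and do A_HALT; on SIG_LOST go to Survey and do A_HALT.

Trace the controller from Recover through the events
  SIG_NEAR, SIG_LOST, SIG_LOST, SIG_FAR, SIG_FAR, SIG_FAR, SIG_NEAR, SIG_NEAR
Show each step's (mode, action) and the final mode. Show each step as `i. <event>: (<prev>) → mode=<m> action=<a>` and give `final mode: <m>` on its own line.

final mode: Approach

1. SIG_NEAR: (Recover) → mode=Approach action=A_GRAB
2. SIG_LOST: (Approach) → mode=Survey action=A_GRAB
3. SIG_LOST: (Survey) → mode=Survey action=A_GRAB
4. SIG_FAR: (Survey) → mode=Approach action=A_HALT
5. SIG_FAR: (Approach) → mode=Survey action=A_TURN
6. SIG_FAR: (Survey) → mode=Approach action=A_HALT
7. SIG_NEAR: (Approach) → mode=Approach action=A_GRAB
8. SIG_NEAR: (Approach) → mode=Approach action=A_GRAB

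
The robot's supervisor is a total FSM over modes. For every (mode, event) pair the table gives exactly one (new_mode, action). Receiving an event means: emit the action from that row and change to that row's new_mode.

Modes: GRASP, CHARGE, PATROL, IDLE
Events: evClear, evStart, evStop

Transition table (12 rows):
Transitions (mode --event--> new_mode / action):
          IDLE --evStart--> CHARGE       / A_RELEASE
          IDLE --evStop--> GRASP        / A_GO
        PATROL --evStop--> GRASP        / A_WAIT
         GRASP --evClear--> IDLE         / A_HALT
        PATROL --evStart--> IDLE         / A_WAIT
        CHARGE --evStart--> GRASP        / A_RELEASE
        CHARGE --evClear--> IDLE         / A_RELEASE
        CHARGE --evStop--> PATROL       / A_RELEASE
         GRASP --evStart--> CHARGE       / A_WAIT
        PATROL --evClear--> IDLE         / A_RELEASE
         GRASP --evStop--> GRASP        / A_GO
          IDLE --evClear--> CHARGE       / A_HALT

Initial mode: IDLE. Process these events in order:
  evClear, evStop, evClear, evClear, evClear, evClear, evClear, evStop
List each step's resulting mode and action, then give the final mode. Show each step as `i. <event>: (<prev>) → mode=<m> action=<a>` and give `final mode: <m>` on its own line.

1. evClear: (IDLE) → mode=CHARGE action=A_HALT
2. evStop: (CHARGE) → mode=PATROL action=A_RELEASE
3. evClear: (PATROL) → mode=IDLE action=A_RELEASE
4. evClear: (IDLE) → mode=CHARGE action=A_HALT
5. evClear: (CHARGE) → mode=IDLE action=A_RELEASE
6. evClear: (IDLE) → mode=CHARGE action=A_HALT
7. evClear: (CHARGE) → mode=IDLE action=A_RELEASE
8. evStop: (IDLE) → mode=GRASP action=A_GO

final mode: GRASP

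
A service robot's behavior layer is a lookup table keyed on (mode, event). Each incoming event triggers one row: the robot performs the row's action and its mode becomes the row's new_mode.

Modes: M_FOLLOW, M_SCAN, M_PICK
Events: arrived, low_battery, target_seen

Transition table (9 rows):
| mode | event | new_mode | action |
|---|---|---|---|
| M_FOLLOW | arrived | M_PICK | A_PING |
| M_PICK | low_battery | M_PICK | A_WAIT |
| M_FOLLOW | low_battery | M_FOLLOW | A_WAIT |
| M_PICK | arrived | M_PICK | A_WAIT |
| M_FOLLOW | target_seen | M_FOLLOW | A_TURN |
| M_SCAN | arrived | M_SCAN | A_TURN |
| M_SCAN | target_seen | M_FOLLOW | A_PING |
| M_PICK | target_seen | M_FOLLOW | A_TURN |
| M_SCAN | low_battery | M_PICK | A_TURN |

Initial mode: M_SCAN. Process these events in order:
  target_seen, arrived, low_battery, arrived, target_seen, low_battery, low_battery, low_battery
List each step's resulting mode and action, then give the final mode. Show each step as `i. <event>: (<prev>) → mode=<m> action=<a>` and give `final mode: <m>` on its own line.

1. target_seen: (M_SCAN) → mode=M_FOLLOW action=A_PING
2. arrived: (M_FOLLOW) → mode=M_PICK action=A_PING
3. low_battery: (M_PICK) → mode=M_PICK action=A_WAIT
4. arrived: (M_PICK) → mode=M_PICK action=A_WAIT
5. target_seen: (M_PICK) → mode=M_FOLLOW action=A_TURN
6. low_battery: (M_FOLLOW) → mode=M_FOLLOW action=A_WAIT
7. low_battery: (M_FOLLOW) → mode=M_FOLLOW action=A_WAIT
8. low_battery: (M_FOLLOW) → mode=M_FOLLOW action=A_WAIT

final mode: M_FOLLOW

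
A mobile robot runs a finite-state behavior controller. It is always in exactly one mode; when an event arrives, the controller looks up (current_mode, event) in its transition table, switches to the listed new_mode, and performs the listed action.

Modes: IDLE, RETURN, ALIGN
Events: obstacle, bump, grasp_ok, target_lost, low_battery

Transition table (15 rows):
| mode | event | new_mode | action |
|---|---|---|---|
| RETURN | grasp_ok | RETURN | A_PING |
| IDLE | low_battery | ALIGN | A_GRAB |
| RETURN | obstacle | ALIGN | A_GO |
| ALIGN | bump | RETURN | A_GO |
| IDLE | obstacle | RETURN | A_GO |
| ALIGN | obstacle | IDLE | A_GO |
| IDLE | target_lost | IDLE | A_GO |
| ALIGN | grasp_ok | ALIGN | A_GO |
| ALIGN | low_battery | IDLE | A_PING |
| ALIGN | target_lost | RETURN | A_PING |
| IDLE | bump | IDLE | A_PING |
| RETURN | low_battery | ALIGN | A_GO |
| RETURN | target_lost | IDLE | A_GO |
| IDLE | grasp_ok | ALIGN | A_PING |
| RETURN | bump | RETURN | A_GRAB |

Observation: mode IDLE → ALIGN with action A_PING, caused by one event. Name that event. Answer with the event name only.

try obstacle: (IDLE, obstacle) → (RETURN, A_GO)
try bump: (IDLE, bump) → (IDLE, A_PING)
try grasp_ok: (IDLE, grasp_ok) → (ALIGN, A_PING)  ← matches
try target_lost: (IDLE, target_lost) → (IDLE, A_GO)
try low_battery: (IDLE, low_battery) → (ALIGN, A_GRAB)

grasp_ok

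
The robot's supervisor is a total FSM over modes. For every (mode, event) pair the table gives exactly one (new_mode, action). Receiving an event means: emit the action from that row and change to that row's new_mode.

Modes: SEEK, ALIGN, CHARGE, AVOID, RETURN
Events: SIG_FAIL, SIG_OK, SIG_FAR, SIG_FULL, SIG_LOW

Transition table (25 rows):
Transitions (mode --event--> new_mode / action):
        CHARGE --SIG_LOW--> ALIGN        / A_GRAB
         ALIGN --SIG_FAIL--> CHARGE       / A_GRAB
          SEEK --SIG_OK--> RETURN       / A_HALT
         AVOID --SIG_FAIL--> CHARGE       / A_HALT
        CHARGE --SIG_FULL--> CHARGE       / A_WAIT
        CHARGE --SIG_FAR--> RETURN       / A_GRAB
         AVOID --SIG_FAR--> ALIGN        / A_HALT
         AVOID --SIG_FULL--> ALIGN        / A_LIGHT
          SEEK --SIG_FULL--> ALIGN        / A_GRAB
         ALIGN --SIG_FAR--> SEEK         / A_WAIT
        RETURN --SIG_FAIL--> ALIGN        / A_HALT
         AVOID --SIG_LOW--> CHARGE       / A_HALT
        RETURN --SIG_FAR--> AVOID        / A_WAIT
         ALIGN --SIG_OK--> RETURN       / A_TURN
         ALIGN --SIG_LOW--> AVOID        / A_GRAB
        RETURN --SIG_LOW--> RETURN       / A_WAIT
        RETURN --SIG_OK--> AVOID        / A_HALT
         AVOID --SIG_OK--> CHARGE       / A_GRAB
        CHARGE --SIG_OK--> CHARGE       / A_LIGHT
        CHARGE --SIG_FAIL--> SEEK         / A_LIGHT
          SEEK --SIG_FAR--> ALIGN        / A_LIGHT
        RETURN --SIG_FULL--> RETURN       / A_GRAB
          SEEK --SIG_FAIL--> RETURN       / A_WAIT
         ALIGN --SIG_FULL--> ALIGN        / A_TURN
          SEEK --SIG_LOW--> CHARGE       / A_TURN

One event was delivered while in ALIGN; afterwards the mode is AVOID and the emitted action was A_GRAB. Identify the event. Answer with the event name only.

SIG_LOW

try SIG_FAIL: (ALIGN, SIG_FAIL) → (CHARGE, A_GRAB)
try SIG_OK: (ALIGN, SIG_OK) → (RETURN, A_TURN)
try SIG_FAR: (ALIGN, SIG_FAR) → (SEEK, A_WAIT)
try SIG_FULL: (ALIGN, SIG_FULL) → (ALIGN, A_TURN)
try SIG_LOW: (ALIGN, SIG_LOW) → (AVOID, A_GRAB)  ← matches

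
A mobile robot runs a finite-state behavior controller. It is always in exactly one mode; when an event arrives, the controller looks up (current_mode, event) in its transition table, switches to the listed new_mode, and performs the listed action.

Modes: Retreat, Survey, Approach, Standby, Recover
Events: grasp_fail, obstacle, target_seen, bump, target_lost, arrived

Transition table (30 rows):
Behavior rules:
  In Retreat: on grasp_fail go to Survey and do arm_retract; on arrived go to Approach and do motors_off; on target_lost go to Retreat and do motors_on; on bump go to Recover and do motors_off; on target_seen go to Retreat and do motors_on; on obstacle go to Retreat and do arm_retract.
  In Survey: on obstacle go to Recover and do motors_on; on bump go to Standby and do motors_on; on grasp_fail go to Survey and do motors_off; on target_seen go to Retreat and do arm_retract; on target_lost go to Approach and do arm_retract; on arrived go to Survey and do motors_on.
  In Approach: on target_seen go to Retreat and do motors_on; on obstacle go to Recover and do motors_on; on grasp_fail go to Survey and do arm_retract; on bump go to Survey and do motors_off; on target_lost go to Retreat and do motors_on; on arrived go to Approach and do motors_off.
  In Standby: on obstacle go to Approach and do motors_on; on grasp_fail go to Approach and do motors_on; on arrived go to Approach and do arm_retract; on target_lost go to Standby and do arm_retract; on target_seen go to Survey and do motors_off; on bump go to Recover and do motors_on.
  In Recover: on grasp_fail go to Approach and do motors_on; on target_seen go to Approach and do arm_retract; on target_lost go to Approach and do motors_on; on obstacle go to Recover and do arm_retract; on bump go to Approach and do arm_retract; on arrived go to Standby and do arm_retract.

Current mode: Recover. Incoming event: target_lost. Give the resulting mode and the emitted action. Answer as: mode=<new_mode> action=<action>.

mode=Approach action=motors_on

current mode = Recover; filter table to that mode:
  (Recover, grasp_fail) → (Approach, motors_on)
  (Recover, target_seen) → (Approach, arm_retract)
  (Recover, target_lost) → (Approach, motors_on)  ← event matches
  (Recover, obstacle) → (Recover, arm_retract)
  (Recover, bump) → (Approach, arm_retract)
  (Recover, arrived) → (Standby, arm_retract)
event = target_lost selects (Approach, motors_on)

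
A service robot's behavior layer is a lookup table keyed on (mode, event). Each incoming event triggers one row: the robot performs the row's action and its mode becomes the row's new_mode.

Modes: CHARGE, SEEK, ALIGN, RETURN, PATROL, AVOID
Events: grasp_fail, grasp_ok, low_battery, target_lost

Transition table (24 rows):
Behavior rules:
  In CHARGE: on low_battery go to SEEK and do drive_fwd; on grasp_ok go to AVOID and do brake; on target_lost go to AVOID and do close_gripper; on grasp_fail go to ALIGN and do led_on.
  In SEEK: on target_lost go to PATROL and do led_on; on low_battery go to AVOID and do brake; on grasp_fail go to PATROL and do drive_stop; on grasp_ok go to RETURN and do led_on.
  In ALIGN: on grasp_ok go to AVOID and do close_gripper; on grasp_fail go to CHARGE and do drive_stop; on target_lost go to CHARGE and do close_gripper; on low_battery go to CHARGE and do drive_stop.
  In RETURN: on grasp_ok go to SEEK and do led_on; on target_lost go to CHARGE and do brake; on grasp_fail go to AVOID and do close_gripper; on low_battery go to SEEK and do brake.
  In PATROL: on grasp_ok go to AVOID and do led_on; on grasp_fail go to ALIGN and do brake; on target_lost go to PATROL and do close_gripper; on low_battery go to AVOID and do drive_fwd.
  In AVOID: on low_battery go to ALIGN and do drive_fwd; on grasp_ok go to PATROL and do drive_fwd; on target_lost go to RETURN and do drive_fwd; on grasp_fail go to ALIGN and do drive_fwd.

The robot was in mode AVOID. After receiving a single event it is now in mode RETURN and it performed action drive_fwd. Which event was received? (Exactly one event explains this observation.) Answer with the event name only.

target_lost

try grasp_fail: (AVOID, grasp_fail) → (ALIGN, drive_fwd)
try grasp_ok: (AVOID, grasp_ok) → (PATROL, drive_fwd)
try low_battery: (AVOID, low_battery) → (ALIGN, drive_fwd)
try target_lost: (AVOID, target_lost) → (RETURN, drive_fwd)  ← matches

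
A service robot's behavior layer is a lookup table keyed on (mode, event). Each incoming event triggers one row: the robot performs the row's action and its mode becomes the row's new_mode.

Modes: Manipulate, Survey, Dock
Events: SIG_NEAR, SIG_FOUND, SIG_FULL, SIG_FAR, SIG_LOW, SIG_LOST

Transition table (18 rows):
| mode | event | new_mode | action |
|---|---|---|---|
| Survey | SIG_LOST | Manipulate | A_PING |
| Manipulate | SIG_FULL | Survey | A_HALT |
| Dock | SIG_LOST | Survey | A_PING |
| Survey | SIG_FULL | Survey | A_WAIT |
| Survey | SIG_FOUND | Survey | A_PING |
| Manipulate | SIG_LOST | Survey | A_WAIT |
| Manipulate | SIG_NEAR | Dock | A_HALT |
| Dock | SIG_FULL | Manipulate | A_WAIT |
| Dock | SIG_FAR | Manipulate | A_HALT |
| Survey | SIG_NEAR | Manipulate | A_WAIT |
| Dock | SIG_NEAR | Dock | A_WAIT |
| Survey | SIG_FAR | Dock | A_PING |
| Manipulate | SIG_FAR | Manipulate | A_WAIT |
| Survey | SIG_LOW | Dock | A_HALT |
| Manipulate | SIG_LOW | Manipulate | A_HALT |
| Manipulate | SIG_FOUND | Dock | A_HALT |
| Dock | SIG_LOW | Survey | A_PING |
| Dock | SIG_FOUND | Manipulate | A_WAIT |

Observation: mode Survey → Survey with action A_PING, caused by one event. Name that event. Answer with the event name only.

SIG_FOUND

try SIG_NEAR: (Survey, SIG_NEAR) → (Manipulate, A_WAIT)
try SIG_FOUND: (Survey, SIG_FOUND) → (Survey, A_PING)  ← matches
try SIG_FULL: (Survey, SIG_FULL) → (Survey, A_WAIT)
try SIG_FAR: (Survey, SIG_FAR) → (Dock, A_PING)
try SIG_LOW: (Survey, SIG_LOW) → (Dock, A_HALT)
try SIG_LOST: (Survey, SIG_LOST) → (Manipulate, A_PING)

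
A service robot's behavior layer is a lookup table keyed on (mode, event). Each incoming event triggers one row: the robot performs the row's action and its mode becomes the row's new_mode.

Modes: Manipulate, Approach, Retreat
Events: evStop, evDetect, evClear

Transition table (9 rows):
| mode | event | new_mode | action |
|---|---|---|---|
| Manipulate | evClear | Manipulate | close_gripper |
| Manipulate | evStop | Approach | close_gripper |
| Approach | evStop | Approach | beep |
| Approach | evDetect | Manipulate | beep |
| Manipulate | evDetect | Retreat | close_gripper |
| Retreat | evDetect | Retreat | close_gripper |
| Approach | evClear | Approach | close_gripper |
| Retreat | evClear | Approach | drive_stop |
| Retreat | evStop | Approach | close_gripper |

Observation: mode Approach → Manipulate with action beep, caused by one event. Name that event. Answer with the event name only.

try evStop: (Approach, evStop) → (Approach, beep)
try evDetect: (Approach, evDetect) → (Manipulate, beep)  ← matches
try evClear: (Approach, evClear) → (Approach, close_gripper)

evDetect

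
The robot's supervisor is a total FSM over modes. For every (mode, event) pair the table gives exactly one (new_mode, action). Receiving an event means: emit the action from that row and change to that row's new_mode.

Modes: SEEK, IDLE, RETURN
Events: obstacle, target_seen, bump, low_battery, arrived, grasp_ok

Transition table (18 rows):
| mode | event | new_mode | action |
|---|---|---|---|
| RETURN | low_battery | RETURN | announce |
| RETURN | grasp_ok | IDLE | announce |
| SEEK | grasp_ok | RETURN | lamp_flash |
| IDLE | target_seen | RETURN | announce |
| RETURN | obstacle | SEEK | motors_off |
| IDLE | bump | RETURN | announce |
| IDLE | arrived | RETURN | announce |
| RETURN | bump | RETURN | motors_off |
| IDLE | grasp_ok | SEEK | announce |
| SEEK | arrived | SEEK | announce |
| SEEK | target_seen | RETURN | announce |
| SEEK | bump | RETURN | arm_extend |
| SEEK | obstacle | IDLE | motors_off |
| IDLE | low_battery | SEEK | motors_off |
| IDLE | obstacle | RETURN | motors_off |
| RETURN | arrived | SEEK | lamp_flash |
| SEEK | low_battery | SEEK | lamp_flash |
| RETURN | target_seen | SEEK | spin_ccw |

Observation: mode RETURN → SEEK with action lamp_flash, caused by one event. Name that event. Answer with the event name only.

arrived

try obstacle: (RETURN, obstacle) → (SEEK, motors_off)
try target_seen: (RETURN, target_seen) → (SEEK, spin_ccw)
try bump: (RETURN, bump) → (RETURN, motors_off)
try low_battery: (RETURN, low_battery) → (RETURN, announce)
try arrived: (RETURN, arrived) → (SEEK, lamp_flash)  ← matches
try grasp_ok: (RETURN, grasp_ok) → (IDLE, announce)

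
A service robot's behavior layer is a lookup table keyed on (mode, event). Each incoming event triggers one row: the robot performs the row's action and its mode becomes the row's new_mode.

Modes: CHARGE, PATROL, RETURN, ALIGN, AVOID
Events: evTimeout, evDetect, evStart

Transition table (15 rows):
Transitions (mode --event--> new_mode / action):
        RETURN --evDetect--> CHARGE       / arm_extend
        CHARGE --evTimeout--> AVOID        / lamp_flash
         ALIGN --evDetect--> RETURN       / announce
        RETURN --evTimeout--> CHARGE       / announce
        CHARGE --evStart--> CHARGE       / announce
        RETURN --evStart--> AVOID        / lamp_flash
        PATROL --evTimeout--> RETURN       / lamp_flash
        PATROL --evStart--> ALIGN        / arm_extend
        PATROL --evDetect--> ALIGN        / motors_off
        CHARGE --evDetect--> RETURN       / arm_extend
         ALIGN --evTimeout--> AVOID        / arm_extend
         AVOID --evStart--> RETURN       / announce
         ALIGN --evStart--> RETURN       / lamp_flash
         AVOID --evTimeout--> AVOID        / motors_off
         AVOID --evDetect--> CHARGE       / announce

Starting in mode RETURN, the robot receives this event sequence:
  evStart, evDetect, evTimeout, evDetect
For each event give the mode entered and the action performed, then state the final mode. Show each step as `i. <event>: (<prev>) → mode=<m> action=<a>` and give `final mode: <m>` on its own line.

1. evStart: (RETURN) → mode=AVOID action=lamp_flash
2. evDetect: (AVOID) → mode=CHARGE action=announce
3. evTimeout: (CHARGE) → mode=AVOID action=lamp_flash
4. evDetect: (AVOID) → mode=CHARGE action=announce

final mode: CHARGE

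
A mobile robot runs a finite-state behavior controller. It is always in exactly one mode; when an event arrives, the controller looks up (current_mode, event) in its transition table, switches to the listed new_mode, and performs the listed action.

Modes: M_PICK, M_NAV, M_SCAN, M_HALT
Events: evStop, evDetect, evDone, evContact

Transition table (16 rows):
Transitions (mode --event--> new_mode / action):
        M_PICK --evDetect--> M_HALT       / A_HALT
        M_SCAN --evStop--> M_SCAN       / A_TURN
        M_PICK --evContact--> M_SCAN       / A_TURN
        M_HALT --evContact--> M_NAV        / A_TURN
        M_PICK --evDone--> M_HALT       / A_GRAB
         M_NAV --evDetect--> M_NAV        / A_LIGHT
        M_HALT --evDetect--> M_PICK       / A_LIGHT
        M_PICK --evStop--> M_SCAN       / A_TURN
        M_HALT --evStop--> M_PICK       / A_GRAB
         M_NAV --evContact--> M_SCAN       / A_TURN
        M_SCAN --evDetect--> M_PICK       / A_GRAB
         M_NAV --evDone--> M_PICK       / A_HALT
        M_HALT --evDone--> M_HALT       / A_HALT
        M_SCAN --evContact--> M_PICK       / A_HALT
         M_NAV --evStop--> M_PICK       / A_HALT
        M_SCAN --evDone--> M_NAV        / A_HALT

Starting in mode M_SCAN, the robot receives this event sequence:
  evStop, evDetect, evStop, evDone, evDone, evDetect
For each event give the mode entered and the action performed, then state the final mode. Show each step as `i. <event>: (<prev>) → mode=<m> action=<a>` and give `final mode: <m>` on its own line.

final mode: M_HALT

1. evStop: (M_SCAN) → mode=M_SCAN action=A_TURN
2. evDetect: (M_SCAN) → mode=M_PICK action=A_GRAB
3. evStop: (M_PICK) → mode=M_SCAN action=A_TURN
4. evDone: (M_SCAN) → mode=M_NAV action=A_HALT
5. evDone: (M_NAV) → mode=M_PICK action=A_HALT
6. evDetect: (M_PICK) → mode=M_HALT action=A_HALT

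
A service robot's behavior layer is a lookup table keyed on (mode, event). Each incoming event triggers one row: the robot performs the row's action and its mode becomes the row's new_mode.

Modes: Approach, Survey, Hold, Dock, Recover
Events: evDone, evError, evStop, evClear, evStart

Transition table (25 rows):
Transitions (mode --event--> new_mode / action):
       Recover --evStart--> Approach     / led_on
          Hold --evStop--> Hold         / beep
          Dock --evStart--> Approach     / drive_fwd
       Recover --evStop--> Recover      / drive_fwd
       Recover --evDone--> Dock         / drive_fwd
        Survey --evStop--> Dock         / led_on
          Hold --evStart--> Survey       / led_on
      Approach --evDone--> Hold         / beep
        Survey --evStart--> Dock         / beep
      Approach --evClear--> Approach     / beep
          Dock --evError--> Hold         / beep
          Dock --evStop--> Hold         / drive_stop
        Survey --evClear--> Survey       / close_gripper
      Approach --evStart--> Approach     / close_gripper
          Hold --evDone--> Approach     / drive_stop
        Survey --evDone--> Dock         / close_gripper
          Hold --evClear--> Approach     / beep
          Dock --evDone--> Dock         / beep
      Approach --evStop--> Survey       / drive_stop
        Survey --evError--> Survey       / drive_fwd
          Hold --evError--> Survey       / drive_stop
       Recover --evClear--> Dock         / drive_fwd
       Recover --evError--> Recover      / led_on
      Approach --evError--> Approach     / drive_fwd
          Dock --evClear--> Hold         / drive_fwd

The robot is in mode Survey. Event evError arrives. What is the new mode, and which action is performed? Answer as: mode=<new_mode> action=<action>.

mode=Survey action=drive_fwd

current mode = Survey; filter table to that mode:
  (Survey, evStop) → (Dock, led_on)
  (Survey, evStart) → (Dock, beep)
  (Survey, evClear) → (Survey, close_gripper)
  (Survey, evDone) → (Dock, close_gripper)
  (Survey, evError) → (Survey, drive_fwd)  ← event matches
event = evError selects (Survey, drive_fwd)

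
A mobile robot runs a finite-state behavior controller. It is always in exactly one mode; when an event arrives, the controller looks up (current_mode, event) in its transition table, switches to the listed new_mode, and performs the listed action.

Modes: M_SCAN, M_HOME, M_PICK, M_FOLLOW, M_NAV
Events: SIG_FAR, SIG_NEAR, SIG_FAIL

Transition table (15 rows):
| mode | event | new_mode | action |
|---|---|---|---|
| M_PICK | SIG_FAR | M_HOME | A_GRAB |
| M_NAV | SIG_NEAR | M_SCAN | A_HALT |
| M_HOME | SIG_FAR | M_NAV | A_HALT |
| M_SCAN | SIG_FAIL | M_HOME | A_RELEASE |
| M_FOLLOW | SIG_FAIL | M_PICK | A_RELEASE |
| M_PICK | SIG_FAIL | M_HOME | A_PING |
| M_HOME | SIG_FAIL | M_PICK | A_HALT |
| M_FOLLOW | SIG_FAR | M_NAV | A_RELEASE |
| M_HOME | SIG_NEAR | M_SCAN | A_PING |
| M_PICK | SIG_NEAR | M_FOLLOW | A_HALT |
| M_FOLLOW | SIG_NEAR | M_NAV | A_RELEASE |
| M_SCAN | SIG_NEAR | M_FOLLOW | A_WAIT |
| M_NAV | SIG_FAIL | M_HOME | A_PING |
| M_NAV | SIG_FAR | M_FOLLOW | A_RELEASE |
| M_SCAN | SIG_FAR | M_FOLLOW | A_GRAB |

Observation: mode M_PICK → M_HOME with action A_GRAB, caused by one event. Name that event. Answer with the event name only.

SIG_FAR

try SIG_FAR: (M_PICK, SIG_FAR) → (M_HOME, A_GRAB)  ← matches
try SIG_NEAR: (M_PICK, SIG_NEAR) → (M_FOLLOW, A_HALT)
try SIG_FAIL: (M_PICK, SIG_FAIL) → (M_HOME, A_PING)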